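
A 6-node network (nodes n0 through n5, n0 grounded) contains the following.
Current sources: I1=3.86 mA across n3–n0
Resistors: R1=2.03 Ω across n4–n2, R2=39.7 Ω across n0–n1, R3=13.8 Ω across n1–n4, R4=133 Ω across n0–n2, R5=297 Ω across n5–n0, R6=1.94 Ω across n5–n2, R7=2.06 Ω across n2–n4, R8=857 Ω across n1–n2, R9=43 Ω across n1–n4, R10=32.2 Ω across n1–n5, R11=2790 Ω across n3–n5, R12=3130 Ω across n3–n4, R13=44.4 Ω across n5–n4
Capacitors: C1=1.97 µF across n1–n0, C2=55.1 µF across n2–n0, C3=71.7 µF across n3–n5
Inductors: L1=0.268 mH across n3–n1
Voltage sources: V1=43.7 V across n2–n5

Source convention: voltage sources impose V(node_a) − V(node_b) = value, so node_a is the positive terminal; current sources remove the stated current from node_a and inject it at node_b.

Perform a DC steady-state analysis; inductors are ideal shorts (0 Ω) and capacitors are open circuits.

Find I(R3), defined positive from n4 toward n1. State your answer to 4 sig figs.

0.7435 A

Apply KCL at each of the 5 non-ground nodes and solve the resulting linear system.
Node n1: branches {R2, R3, C1, R8, R9, R10, L1} → V_1 = 0.2817
Node n2: branches {R1, R4, R6, R7, R8, C2, V1} → V_2 = 12.51
Node n3: branches {I1, C3, L1, R11, R12} → V_3 = 0.2817
Node n4: branches {R1, R3, R7, R9, R12, R13} → V_4 = 10.54
Node n5: branches {R5, R6, R10, C3, R11, R13, V1} → V_5 = -31.19
Source currents: i(L1)=-0.01186, i(V1)=-24.56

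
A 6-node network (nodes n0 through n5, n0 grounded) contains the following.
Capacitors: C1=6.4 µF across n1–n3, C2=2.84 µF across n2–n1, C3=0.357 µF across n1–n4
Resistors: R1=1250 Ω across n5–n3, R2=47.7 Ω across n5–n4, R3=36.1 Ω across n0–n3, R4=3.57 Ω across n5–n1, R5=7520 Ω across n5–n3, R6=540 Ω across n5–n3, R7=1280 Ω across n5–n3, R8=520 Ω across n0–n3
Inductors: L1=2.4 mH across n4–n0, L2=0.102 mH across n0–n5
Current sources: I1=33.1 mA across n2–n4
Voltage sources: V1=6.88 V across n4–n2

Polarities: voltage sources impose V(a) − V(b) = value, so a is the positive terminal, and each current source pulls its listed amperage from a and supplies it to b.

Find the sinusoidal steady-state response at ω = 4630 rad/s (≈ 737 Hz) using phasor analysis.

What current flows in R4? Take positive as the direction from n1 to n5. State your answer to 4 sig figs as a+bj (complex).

MNA unknowns: 5 node voltages V₁..V_5 plus 1 source current (V1)
C1: Y=0.000+0.02963j on G[1,3]
R1: Y=0.0008000+0.000j on G[5,3]
C2: Y=0.000+0.01315j on G[2,1]
R2: Y=0.02096+0.000j on G[5,4]
C3: Y=0.000+0.001653j on G[1,4]
L1: Y=0.000-0.08999j on G[4,0]
R3: Y=0.02770+0.000j on G[0,3]
R4: Y=0.2801+0.000j on G[5,1]
R5: Y=0.0001330+0.000j on G[5,3]
R6: Y=0.001852+0.000j on G[5,3]
R7: Y=0.0007813+0.000j on G[5,3]
L2: Y=0.000-2.117j on G[0,5]
I1: z[2]−=0.0331, z[4]+=0.0331
R8: Y=0.001923+0.000j on G[0,3]
V1: row V4−V2=6.88, i_V1 at 4,2
solve → V1=-0.01779-0.3774j, V2=-7.966+0.3892j, V3=0.1812-0.1797j, V4=-1.086+0.3892j, V5=0.04363-0.01908j
aux → i_V1=0.02302-0.1045j

-0.01721-0.1004j A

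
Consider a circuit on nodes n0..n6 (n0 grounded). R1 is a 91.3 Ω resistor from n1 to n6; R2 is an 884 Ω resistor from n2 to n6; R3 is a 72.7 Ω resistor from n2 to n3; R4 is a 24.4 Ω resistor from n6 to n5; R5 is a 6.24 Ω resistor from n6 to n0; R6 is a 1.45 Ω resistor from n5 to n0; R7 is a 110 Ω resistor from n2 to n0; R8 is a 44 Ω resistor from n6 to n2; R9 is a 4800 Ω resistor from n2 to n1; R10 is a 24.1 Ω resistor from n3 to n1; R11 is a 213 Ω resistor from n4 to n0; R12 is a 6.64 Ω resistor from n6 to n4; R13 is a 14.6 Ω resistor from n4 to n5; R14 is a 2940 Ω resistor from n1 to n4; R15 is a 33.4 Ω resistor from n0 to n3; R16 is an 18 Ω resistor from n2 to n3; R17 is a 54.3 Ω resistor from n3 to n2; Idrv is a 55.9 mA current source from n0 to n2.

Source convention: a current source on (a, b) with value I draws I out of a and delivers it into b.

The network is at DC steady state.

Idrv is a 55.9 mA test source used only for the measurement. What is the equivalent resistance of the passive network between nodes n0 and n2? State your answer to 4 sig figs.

Apply KCL at each of the 6 non-ground nodes and solve the resulting linear system.
Node n1: branches {R1, R9, R10, R14} → V_1 = 0.5692
Node n2: branches {R2, R3, R7, R8, R9, R16, R17, Idrv} → V_2 = 0.9875
Node n3: branches {R3, R10, R15, R16, R17} → V_3 = 0.6927
Node n4: branches {R11, R12, R13, R14} → V_4 = 0.07754
Node n5: branches {R4, R6, R13} → V_5 = 0.01221
Node n6: branches {R1, R2, R4, R5, R8, R12} → V_6 = 0.1086

R_eq = 17.67 Ω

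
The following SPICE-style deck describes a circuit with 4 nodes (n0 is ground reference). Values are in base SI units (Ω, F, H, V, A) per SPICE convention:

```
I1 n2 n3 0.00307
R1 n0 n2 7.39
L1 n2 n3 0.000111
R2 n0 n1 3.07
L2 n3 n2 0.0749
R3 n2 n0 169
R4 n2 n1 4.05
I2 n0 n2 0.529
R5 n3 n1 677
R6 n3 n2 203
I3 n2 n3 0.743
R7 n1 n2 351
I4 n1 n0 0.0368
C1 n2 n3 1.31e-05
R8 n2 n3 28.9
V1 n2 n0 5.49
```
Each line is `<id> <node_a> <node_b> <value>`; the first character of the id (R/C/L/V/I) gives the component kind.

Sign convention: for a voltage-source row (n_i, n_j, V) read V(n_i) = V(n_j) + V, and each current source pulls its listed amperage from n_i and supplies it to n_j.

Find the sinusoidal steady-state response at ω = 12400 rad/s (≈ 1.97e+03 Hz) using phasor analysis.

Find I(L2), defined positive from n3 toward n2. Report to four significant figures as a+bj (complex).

Element admittances at ω=12400 rad/s:
  I1: injects 0.00307 A into n3 (from n2)
  Y(R1) = 0.1353+0.000j S between n0,n2
  Y(L1) = 0.000-0.7265j S between n2,n3
  Y(R2) = 0.3257+0.000j S between n0,n1
  Y(L2) = 0.000-0.001077j S between n3,n2
  Y(R3) = 0.005917+0.000j S between n2,n0
  Y(R4) = 0.2469+0.000j S between n2,n1
  I2: injects 0.529 A into n2 (from n0)
  Y(R5) = 0.001477+0.000j S between n3,n1
  Y(R6) = 0.004926+0.000j S between n3,n2
  I3: injects 0.743 A into n3 (from n2)
  Y(R7) = 0.002849+0.000j S between n1,n2
  I4: injects 0.0368 A into n0 (from n1)
  Y(C1) = 0.000+0.1624j S between n2,n3
  Y(R8) = 0.03460+0.000j S between n2,n3
  V1: constraint V(n2)−V(n0) = 5.49
Assemble and solve the 4×4 MNA system:
  V(n1)=2.327+0.003341j  V(n2)=5.490+0.000j  V(n3)=5.585+1.305j
  i(V1)=-1.041-0.001088j

0.001405-0.0001019j A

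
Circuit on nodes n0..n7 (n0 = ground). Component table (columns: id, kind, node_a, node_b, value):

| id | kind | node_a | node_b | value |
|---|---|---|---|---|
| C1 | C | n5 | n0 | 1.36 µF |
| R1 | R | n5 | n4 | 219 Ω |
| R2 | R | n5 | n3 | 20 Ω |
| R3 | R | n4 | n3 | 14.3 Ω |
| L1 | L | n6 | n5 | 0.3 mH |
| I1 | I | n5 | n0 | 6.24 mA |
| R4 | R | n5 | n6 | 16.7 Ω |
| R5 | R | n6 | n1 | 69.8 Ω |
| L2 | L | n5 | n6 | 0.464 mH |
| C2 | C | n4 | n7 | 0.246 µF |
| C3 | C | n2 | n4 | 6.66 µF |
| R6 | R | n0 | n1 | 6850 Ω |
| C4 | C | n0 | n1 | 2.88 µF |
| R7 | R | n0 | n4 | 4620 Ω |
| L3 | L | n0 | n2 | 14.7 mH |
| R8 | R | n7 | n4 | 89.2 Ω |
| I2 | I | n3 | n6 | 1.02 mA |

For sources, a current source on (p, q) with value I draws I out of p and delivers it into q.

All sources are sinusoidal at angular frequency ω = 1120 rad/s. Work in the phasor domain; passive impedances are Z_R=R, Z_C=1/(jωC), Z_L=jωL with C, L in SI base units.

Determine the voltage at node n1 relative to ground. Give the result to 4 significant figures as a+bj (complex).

Element admittances at ω=1120 rad/s:
  Y(C1) = 0.000+0.001523j S between n5,n0
  Y(R1) = 0.004566+0.000j S between n5,n4
  Y(R2) = 0.05000+0.000j S between n5,n3
  Y(R3) = 0.06993+0.000j S between n4,n3
  Y(L1) = 0.000-2.976j S between n6,n5
  I1: injects 0.00624 A into n0 (from n5)
  Y(R4) = 0.05988+0.000j S between n5,n6
  Y(R5) = 0.01433+0.000j S between n6,n1
  Y(L2) = 0.000-1.924j S between n5,n6
  Y(C2) = 0.000+0.0002755j S between n4,n7
  Y(C3) = 0.000+0.007459j S between n2,n4
  Y(R6) = 0.0001460+0.000j S between n0,n1
  Y(C4) = 0.000+0.003226j S between n0,n1
  Y(R7) = 0.0002165+0.000j S between n0,n4
  Y(L3) = 0.000-0.06074j S between n0,n2
  Y(R8) = 0.01121+0.000j S between n7,n4
  I2: injects 0.00102 A into n6 (from n3)
Assemble and solve the 7×7 MNA system:
  V(n1)=0.002081+0.4688j  V(n2)=0.0003213-0.06596j  V(n3)=-0.05298+0.4721j  V(n4)=-0.002295+0.4711j  V(n5)=-0.1035+0.4736j  V(n6)=-0.1035+0.4741j  V(n7)=-0.002295+0.4711j

0.002081+0.4688j V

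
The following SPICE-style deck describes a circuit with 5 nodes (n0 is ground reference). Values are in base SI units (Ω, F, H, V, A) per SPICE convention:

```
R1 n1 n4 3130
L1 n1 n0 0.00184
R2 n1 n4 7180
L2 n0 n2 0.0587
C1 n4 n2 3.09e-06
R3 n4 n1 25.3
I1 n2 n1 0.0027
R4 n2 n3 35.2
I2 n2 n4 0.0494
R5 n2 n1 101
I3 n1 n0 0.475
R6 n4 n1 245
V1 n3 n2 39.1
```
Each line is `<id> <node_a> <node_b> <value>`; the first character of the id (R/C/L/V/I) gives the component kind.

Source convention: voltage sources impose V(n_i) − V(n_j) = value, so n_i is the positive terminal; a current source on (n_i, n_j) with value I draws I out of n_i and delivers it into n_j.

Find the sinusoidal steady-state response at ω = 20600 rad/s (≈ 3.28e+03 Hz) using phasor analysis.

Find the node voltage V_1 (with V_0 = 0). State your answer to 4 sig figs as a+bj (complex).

-0.004460-17.47j V

Apply KCL at each of the 4 non-ground nodes and solve the resulting linear system.
Node n1: branches {R1, L1, R2, R3, I1, R5, I3, R6} → V_1 = -0.004460-17.47j
Node n2: branches {L2, C1, I1, R4, I2, R5, V1} → V_2 = 0.1423-16.96j
Node n3: branches {R4, V1} → V_3 = 39.24-16.96j
Node n4: branches {R1, R2, C1, R3, I2, R6} → V_4 = 0.2196-17.58j
Source currents: i(V1)=-1.111+0.000j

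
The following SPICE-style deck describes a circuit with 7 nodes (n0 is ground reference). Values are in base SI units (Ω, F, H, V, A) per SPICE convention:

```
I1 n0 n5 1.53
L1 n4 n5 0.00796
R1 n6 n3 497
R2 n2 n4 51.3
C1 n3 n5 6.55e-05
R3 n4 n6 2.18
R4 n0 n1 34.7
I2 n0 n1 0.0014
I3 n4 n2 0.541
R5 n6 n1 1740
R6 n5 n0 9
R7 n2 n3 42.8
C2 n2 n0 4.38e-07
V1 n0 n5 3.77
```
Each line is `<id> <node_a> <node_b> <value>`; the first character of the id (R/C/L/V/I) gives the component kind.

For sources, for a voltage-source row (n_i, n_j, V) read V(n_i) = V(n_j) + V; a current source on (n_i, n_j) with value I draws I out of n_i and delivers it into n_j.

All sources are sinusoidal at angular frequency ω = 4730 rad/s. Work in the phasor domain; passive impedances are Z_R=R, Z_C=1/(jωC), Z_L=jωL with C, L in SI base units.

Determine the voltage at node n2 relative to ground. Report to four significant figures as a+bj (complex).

6.567-5.007j V

MNA unknowns: 6 node voltages V₁..V_6 plus 1 source current (V1)
I1: z[0]−=1.53, z[5]+=1.53
L1: Y=0.000-0.02656j on G[4,5]
R1: Y=0.002012+0.000j on G[6,3]
R2: Y=0.01949+0.000j on G[2,4]
C1: Y=0.000+0.3098j on G[3,5]
R3: Y=0.4587+0.000j on G[4,6]
R4: Y=0.02882+0.000j on G[0,1]
I2: z[0]−=0.0014, z[1]+=0.0014
I3: z[4]−=0.541, z[2]+=0.541
R5: Y=0.0005747+0.000j on G[6,1]
R6: Y=0.1111+0.000j on G[5,0]
R7: Y=0.02336+0.000j on G[2,3]
C2: Y=0.000+0.002072j on G[2,0]
V1: row V0−V5=3.77, i_V1 at 0,5
solve → V1=-0.1047-0.1822j, V2=6.567-5.007j, V3=-4.144-0.7840j, V4=-7.817-9.370j, V5=-3.770+0.000j, V6=-7.791-9.321j
aux → i_V1=-1.943+0.008352j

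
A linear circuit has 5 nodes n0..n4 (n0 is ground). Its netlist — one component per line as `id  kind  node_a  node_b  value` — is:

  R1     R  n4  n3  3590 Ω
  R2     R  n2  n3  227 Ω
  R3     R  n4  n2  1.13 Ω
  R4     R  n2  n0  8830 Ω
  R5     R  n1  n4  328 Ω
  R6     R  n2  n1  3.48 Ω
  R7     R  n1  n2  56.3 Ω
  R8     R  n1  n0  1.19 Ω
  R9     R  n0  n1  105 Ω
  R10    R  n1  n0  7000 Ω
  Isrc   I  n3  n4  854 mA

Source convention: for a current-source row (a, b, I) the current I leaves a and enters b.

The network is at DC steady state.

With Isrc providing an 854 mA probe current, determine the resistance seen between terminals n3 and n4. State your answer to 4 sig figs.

Element admittances at DC:
  Y(R1) = 0.0002786 S between n4,n3
  Y(R2) = 0.004405 S between n2,n3
  Y(R3) = 0.8850 S between n4,n2
  Y(R4) = 0.0001133 S between n2,n0
  Y(R5) = 0.003049 S between n1,n4
  Y(R6) = 0.2874 S between n2,n1
  Y(R7) = 0.01776 S between n1,n2
  Y(R8) = 0.8403 S between n1,n0
  Y(R9) = 0.009524 S between n0,n1
  Y(R10) = 0.0001429 S between n1,n0
  Isrc: injects 0.854 A into n4 (from n3)
Assemble and solve the 4×4 MNA system:
  V(n1)=1.191e-06  V(n2)=-0.008942  V(n3)=-182.3  V(n4)=0.8953

R_eq = 214.5 Ω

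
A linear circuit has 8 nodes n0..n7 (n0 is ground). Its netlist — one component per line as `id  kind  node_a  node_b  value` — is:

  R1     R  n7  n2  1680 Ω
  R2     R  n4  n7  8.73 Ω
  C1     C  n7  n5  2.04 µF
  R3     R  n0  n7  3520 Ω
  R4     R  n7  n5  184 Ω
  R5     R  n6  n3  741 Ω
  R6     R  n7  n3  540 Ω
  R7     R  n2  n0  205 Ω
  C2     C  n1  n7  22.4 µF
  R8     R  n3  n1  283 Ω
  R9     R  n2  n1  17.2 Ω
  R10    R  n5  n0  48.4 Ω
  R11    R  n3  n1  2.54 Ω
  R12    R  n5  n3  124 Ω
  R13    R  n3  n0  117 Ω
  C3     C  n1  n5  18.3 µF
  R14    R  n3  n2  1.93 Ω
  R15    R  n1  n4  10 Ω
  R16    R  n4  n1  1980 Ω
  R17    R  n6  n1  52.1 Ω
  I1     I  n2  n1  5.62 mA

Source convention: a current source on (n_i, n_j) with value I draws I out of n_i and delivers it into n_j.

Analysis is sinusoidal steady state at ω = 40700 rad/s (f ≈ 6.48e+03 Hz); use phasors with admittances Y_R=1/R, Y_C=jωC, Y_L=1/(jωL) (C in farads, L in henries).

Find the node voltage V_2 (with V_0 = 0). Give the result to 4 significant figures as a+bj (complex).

-0.01385-0.0001418j V

Apply KCL at each of the 7 non-ground nodes and solve the resulting linear system.
Node n1: branches {C2, R8, R9, R11, C3, R15, R16, R17, I1} → V_1 = 0.005400-0.0001507j
Node n2: branches {R1, R7, R9, R14, I1} → V_2 = -0.01385-0.0001418j
Node n3: branches {R5, R6, R8, R11, R12, R13, R14} → V_3 = -0.005315-0.0001421j
Node n4: branches {R2, R15, R16} → V_4 = 0.005399-0.0001223j
Node n5: branches {C1, R4, R10, R12, C3} → V_5 = 0.005394+9.361e-05j
Node n6: branches {R5, R17} → V_6 = 0.004697-0.0001501j
Node n7: branches {R1, R2, C1, R3, R4, R6, C2} → V_7 = 0.005398-9.739e-05j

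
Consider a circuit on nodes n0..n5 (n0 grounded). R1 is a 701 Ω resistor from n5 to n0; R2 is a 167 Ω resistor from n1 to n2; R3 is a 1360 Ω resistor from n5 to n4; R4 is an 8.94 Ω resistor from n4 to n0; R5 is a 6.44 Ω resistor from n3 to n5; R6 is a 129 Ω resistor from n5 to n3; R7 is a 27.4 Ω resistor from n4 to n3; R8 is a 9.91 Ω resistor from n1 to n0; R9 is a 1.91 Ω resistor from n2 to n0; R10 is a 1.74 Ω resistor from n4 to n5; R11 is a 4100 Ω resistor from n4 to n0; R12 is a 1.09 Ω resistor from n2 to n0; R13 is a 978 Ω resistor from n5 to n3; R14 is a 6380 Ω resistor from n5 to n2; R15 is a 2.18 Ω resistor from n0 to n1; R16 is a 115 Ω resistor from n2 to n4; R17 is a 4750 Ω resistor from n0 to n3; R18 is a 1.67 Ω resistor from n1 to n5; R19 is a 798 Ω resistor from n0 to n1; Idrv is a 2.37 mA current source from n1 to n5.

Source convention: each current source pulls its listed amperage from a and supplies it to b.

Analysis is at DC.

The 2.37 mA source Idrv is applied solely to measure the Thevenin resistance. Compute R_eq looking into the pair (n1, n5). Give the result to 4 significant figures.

MNA unknowns: 5 node voltages V₁..V_5
R1: Y=0.001427 on G[5,0]
R2: Y=0.005988 on G[1,2]
R3: Y=0.0007353 on G[5,4]
R4: Y=0.1119 on G[4,0]
R5: Y=0.1553 on G[3,5]
R6: Y=0.007752 on G[5,3]
R7: Y=0.03650 on G[4,3]
R8: Y=0.1009 on G[1,0]
R9: Y=0.5236 on G[2,0]
R10: Y=0.5747 on G[4,5]
R11: Y=0.0002439 on G[4,0]
R12: Y=0.9174 on G[2,0]
R13: Y=0.001022 on G[5,3]
R14: Y=0.0001567 on G[5,2]
R15: Y=0.4587 on G[0,1]
R16: Y=0.008696 on G[2,4]
R17: Y=0.0002105 on G[0,3]
R18: Y=0.5988 on G[1,5]
R19: Y=0.001253 on G[0,1]
Idrv: z[1]−=0.00237, z[5]+=0.00237
solve → V1=-0.0005290, V2=1.272e-05, V3=0.002836, V4=0.002441, V5=0.002928

R_eq = 1.459 Ω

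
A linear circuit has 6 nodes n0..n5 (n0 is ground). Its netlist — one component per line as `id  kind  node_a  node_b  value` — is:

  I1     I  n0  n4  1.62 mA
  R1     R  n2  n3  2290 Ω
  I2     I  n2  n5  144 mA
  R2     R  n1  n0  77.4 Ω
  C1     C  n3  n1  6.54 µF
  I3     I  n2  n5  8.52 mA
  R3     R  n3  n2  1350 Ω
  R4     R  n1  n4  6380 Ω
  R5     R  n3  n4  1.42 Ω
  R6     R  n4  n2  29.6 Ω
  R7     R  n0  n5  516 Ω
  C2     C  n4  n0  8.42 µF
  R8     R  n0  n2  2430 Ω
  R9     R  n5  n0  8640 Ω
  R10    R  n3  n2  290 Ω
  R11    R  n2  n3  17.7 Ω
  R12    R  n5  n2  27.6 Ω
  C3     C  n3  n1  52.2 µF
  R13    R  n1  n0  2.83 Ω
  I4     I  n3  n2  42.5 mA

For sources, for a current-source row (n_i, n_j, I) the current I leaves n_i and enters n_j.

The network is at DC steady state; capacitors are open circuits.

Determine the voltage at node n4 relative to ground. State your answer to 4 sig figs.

-2.998 V

Element admittances at DC:
  I1: injects 0.00162 A into n4 (from n0)
  Y(R1) = 0.0004367 S between n2,n3
  I2: injects 0.144 A into n5 (from n2)
  Y(R2) = 0.01292 S between n1,n0
  Y(C1) = 0.000 S between n3,n1
  I3: injects 0.00852 A into n5 (from n2)
  Y(R3) = 0.0007407 S between n3,n2
  Y(R4) = 0.0001567 S between n1,n4
  Y(R5) = 0.7042 S between n3,n4
  Y(R6) = 0.03378 S between n4,n2
  Y(R7) = 0.001938 S between n0,n5
  Y(C2) = 0.000 S between n4,n0
  Y(R8) = 0.0004115 S between n0,n2
  Y(R9) = 0.0001157 S between n5,n0
  Y(R10) = 0.003448 S between n3,n2
  Y(R11) = 0.05650 S between n2,n3
  Y(R12) = 0.03623 S between n5,n2
  Y(C3) = 0.000 S between n3,n1
  Y(R13) = 0.3534 S between n1,n0
  I4: injects 0.0425 A into n2 (from n3)
Assemble and solve the 5×5 MNA system:
  V(n1)=-0.001282  V(n2)=-2.587  V(n3)=-3.021  V(n4)=-2.998  V(n5)=1.536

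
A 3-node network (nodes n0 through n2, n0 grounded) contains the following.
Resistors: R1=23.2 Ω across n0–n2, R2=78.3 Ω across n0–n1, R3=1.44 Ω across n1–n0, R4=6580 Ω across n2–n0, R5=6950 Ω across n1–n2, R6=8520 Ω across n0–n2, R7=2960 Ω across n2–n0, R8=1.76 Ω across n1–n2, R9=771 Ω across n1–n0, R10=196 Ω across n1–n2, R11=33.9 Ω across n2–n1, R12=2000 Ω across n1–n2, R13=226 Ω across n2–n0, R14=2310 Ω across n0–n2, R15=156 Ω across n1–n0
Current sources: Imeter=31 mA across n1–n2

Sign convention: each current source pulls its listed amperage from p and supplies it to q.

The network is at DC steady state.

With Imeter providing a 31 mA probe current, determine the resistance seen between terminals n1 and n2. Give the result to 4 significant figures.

MNA unknowns: 2 node voltages V₁..V_2
R1: Y=0.04310 on G[0,2]
R2: Y=0.01277 on G[0,1]
R3: Y=0.6944 on G[1,0]
R4: Y=0.0001520 on G[2,0]
R5: Y=0.0001439 on G[1,2]
R6: Y=0.0001174 on G[0,2]
R7: Y=0.0003378 on G[2,0]
R8: Y=0.5682 on G[1,2]
R9: Y=0.001297 on G[1,0]
R10: Y=0.005102 on G[1,2]
R11: Y=0.02950 on G[2,1]
R12: Y=0.0005000 on G[1,2]
R13: Y=0.004425 on G[2,0]
R14: Y=0.0004329 on G[0,2]
R15: Y=0.006410 on G[1,0]
Imeter: z[1]−=0.031, z[2]+=0.031
solve → V1=-0.003039, V2=0.04473

R_eq = 1.541 Ω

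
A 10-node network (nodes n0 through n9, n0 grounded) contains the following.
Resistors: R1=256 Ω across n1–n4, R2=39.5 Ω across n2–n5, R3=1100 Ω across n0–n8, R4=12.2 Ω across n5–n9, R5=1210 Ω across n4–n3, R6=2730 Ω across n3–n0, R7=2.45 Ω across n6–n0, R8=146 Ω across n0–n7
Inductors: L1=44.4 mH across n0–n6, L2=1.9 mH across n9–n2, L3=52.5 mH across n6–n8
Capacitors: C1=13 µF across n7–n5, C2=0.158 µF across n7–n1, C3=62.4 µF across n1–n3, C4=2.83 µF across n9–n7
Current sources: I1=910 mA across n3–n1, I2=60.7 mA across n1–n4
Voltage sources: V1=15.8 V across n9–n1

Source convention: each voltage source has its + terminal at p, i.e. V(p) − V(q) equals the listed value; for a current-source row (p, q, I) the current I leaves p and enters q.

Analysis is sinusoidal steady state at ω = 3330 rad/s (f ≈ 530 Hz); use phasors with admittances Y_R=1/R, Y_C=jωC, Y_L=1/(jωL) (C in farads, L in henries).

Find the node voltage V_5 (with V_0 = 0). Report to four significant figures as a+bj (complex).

Element admittances at ω=3330 rad/s:
  Y(R1) = 0.003906+0.000j S between n1,n4
  Y(R2) = 0.02532+0.000j S between n2,n5
  Y(L1) = 0.000-0.006764j S between n0,n6
  Y(C1) = 0.000+0.04329j S between n7,n5
  Y(R3) = 0.0009091+0.000j S between n0,n8
  Y(R4) = 0.08197+0.000j S between n5,n9
  Y(R5) = 0.0008264+0.000j S between n4,n3
  Y(L2) = 0.000-0.1581j S between n9,n2
  Y(R6) = 0.0003663+0.000j S between n3,n0
  Y(C2) = 0.000+0.0005261j S between n7,n1
  Y(C3) = 0.000+0.2078j S between n1,n3
  Y(R7) = 0.4082+0.000j S between n6,n0
  Y(C4) = 0.000+0.009424j S between n9,n7
  I1: injects 0.91 A into n1 (from n3)
  I2: injects 0.0607 A into n4 (from n1)
  Y(R8) = 0.006849+0.000j S between n0,n7
  Y(L3) = 0.000-0.005720j S between n6,n8
  V1: constraint V(n9)−V(n1) = 15.8
Assemble and solve the 10×10 MNA system:
  V(n1)=-14.84-0.2765j  V(n2)=0.9654-0.2846j  V(n3)=-14.86+4.026j  V(n4)=-2.019+0.4747j  V(n5)=0.9152-0.3270j  V(n6)=0.000+0.000j  V(n7)=0.7948-0.2153j  V(n8)=0.000+0.000j  V(n9)=0.9586-0.2765j
  i(V1)=-0.005412-0.006752j

0.9152-0.3270j V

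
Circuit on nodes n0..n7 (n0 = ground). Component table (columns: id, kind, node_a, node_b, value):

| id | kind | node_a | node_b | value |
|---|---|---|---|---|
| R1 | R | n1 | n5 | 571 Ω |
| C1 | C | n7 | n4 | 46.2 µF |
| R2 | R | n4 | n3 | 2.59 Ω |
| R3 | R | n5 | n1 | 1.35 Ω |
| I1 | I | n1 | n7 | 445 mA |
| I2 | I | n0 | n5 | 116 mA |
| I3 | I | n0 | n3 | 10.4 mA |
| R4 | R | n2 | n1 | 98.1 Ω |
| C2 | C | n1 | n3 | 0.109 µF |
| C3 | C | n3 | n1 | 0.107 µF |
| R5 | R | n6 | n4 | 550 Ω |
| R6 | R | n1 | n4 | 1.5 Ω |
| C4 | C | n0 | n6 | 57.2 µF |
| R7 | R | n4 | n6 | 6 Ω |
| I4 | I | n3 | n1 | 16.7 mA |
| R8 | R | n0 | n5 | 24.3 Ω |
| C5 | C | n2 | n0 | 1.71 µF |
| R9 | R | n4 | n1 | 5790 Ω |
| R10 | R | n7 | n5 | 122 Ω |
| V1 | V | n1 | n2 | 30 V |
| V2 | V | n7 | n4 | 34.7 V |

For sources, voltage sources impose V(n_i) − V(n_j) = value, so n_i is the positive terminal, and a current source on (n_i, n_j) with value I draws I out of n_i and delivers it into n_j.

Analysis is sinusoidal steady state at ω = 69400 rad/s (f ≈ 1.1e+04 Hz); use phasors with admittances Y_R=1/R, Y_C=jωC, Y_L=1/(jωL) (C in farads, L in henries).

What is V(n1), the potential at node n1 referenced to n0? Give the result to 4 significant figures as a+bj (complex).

Element admittances at ω=69400 rad/s:
  Y(R1) = 0.001751+0.000j S between n1,n5
  Y(C1) = 0.000+3.206j S between n7,n4
  Y(R2) = 0.3861+0.000j S between n4,n3
  Y(R3) = 0.7407+0.000j S between n5,n1
  I1: injects 0.445 A into n7 (from n1)
  I2: injects 0.116 A into n5 (from n0)
  I3: injects 0.0104 A into n3 (from n0)
  Y(R4) = 0.01019+0.000j S between n2,n1
  Y(C2) = 0.000+0.007565j S between n1,n3
  Y(C3) = 0.000+0.007426j S between n3,n1
  Y(R5) = 0.001818+0.000j S between n6,n4
  Y(R6) = 0.6667+0.000j S between n1,n4
  Y(C4) = 0.000+3.970j S between n0,n6
  Y(R7) = 0.1667+0.000j S between n4,n6
  I4: injects 0.0167 A into n1 (from n3)
  Y(R8) = 0.04115+0.000j S between n0,n5
  Y(C5) = 0.000+0.1187j S between n2,n0
  Y(R9) = 0.0001727+0.000j S between n4,n1
  Y(R10) = 0.008197+0.000j S between n7,n5
  V1: constraint V(n1)−V(n2) = 30
  V2: constraint V(n7)−V(n4) = 34.7
Assemble and solve the 9×9 MNA system:
  V(n1)=9.983+13.39j  V(n2)=-20.02+13.39j  V(n3)=8.099+10.75j  V(n4)=8.218+10.68j  V(n5)=9.952+12.67j  V(n6)=0.4671-0.3290j  V(n7)=42.92+10.68j
  i(V1)=-1.895-2.375j  i(V2)=0.1748-111.2j

9.983+13.39j V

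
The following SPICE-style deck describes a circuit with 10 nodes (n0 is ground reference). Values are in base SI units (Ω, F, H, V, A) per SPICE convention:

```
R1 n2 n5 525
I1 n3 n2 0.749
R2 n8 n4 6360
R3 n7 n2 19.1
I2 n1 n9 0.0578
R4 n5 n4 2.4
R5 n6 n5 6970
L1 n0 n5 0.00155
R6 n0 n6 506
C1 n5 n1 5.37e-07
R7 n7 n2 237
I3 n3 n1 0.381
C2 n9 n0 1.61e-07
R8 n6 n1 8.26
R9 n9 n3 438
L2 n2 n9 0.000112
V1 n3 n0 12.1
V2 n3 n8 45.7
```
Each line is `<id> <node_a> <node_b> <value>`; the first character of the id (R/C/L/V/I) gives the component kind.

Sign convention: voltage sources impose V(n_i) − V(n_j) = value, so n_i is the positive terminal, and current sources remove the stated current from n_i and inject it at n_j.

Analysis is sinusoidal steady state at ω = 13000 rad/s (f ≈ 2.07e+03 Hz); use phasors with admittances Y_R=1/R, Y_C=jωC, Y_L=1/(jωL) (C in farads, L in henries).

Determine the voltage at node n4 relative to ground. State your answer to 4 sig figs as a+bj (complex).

2.175+12.08j V

Apply KCL at each of the 9 non-ground nodes and solve the resulting linear system.
Node n1: branches {I2, C1, I3, R8} → V_1 = 11.62-30.79j
Node n2: branches {R1, I1, R3, R7, L2} → V_2 = 162.1-75.31j
Node n3: branches {I1, I3, R9, V1, V2} → V_3 = 12.10+0.000j
Node n4: branches {R2, R4} → V_4 = 2.175+12.08j
Node n5: branches {R1, R4, R5, L1, C1} → V_5 = 2.188+12.08j
Node n6: branches {R5, R6, R8} → V_6 = 11.42-30.25j
Node n7: branches {R3, R7} → V_7 = 162.1-75.31j
Node n8: branches {R2, V2} → V_8 = -33.60+0.000j
Node n9: branches {I2, C2, R9, L2} → V_9 = 162.4-75.96j
Source currents: i(V1)=-0.7812-0.1715j, i(V2)=-0.005625-0.001899j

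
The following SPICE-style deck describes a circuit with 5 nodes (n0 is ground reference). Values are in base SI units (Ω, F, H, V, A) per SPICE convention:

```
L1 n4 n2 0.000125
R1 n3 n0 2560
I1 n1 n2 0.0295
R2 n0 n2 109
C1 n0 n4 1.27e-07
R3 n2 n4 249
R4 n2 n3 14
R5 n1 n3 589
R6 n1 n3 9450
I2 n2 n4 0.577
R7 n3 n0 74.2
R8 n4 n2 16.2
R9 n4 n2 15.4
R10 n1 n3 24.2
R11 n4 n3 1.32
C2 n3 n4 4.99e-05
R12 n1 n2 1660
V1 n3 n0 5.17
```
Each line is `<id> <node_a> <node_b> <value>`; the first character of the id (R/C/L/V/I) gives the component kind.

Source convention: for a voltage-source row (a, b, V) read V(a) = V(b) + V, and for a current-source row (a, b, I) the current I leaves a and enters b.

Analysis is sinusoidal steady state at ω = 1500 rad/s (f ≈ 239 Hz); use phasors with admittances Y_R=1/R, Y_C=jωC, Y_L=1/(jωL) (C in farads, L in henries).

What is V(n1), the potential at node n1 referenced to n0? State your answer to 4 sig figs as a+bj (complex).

4.495-0.001374j V

Apply KCL at each of the 4 non-ground nodes and solve the resulting linear system.
Node n1: branches {I1, R5, R6, R10, R12} → V_1 = 4.495-0.001374j
Node n2: branches {L1, I1, R2, R3, R4, I2, R8, R9, R12} → V_2 = 5.145-0.09973j
Node n3: branches {R1, R4, R5, R6, R7, R10, R11, C2, V1} → V_3 = 5.170+0.000j
Node n4: branches {L1, C1, R3, I2, R8, R9, R11, C2} → V_4 = 5.150+0.01141j
Source currents: i(V1)=-0.1189-6.601e-05j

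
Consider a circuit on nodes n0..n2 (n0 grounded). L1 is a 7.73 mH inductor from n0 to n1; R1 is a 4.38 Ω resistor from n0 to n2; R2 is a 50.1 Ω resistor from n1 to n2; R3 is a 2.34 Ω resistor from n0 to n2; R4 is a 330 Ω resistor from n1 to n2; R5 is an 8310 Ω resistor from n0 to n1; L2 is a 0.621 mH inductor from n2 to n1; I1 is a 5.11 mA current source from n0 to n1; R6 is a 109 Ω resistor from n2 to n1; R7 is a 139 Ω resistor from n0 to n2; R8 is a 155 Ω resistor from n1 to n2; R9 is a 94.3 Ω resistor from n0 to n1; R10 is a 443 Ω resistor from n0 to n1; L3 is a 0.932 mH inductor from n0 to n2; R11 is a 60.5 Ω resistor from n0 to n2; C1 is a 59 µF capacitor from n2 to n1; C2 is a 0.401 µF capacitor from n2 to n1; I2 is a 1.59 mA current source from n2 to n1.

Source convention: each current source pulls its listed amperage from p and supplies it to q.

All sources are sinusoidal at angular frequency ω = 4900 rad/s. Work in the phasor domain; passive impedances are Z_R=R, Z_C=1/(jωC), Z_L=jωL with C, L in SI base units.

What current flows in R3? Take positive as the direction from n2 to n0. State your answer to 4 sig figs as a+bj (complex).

Element admittances at ω=4900 rad/s:
  Y(L1) = 0.000-0.02640j S between n0,n1
  Y(R1) = 0.2283+0.000j S between n0,n2
  Y(R2) = 0.01996+0.000j S between n1,n2
  Y(R3) = 0.4274+0.000j S between n0,n2
  Y(R4) = 0.003030+0.000j S between n1,n2
  Y(R5) = 0.0001203+0.000j S between n0,n1
  Y(L2) = 0.000-0.3286j S between n2,n1
  I1: injects 0.00511 A into n1 (from n0)
  Y(R6) = 0.009174+0.000j S between n2,n1
  Y(R7) = 0.007194+0.000j S between n0,n2
  Y(R8) = 0.006452+0.000j S between n1,n2
  Y(R9) = 0.01060+0.000j S between n0,n1
  Y(R10) = 0.002257+0.000j S between n0,n1
  Y(L3) = 0.000-0.2190j S between n0,n2
  Y(R11) = 0.01653+0.000j S between n0,n2
  Y(C1) = 0.000+0.2891j S between n2,n1
  Y(C2) = 0.000+0.001965j S between n2,n1
  I2: injects 0.00159 A into n1 (from n2)
Assemble and solve the 2×2 MNA system:
  V(n1)=0.05322+0.06496j  V(n2)=0.003364+0.001911j

0.001438+0.0008167j A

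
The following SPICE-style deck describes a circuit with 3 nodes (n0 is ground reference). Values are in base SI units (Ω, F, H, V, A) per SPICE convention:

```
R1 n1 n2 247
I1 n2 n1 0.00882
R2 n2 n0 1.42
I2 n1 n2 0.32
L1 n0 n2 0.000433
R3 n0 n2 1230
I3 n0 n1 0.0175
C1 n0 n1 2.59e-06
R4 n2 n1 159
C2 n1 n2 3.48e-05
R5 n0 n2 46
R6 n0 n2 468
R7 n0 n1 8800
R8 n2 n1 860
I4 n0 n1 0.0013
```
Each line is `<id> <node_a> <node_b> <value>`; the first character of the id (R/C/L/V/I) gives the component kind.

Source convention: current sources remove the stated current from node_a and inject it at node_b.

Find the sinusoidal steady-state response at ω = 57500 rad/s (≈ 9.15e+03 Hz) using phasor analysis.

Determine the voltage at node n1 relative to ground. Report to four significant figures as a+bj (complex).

0.04824+0.1295j V

Apply KCL at each of the 2 non-ground nodes and solve the resulting linear system.
Node n1: branches {R1, I1, I2, I3, C1, R4, C2, R7, R8, I4} → V_1 = 0.04824+0.1295j
Node n2: branches {R1, I1, R2, I2, L1, R3, R4, C2, R5, R6, R8} → V_2 = 0.05262-0.006977j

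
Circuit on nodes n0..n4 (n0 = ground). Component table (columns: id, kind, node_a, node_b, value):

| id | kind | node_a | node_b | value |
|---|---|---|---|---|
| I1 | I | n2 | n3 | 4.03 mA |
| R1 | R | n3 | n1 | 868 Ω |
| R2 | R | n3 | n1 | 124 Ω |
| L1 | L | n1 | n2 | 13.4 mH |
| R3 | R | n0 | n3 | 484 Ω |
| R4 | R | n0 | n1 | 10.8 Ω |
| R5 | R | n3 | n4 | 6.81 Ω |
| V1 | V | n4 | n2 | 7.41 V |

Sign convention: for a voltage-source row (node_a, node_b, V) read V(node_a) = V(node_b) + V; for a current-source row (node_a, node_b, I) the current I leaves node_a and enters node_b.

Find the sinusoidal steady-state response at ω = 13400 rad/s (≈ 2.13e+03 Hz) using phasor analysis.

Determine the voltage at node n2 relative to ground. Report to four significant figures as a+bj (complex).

MNA unknowns: 4 node voltages V₁..V_4 plus 1 source current (V1)
I1: z[2]−=0.00403, z[3]+=0.00403
R1: Y=0.001152+0.000j on G[3,1]
R2: Y=0.008065+0.000j on G[3,1]
L1: Y=0.000-0.005569j on G[1,2]
R3: Y=0.002066+0.000j on G[0,3]
R4: Y=0.09259+0.000j on G[0,1]
R5: Y=0.1468+0.000j on G[3,4]
V1: row V4−V2=7.41, i_V1 at 4,2
solve → V1=-0.03341+0.06263j, V2=-5.823-3.026j, V3=1.497-2.807j, V4=1.587-3.026j
aux → i_V1=-0.01317+0.03224j

-5.823-3.026j V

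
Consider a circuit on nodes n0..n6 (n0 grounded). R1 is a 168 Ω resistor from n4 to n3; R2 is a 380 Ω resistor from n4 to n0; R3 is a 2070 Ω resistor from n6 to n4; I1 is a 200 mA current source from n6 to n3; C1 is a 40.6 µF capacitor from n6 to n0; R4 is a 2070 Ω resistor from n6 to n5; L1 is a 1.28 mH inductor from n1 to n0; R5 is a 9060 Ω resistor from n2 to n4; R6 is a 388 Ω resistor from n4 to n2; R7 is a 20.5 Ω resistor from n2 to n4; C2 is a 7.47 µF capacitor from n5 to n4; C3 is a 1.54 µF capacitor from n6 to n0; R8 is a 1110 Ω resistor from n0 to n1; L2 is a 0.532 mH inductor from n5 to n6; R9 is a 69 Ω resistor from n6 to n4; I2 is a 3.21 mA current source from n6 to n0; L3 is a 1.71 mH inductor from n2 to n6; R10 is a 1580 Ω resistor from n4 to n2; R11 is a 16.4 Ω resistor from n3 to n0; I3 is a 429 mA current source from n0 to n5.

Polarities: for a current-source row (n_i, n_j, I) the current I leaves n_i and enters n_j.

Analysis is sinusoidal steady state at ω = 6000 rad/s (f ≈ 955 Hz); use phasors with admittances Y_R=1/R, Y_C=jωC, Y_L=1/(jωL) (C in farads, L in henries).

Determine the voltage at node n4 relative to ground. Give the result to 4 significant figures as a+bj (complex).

-0.6220-0.5483j V

Element admittances at ω=6000 rad/s:
  Y(R1) = 0.005952+0.000j S between n4,n3
  Y(R2) = 0.002632+0.000j S between n4,n0
  Y(R3) = 0.0004831+0.000j S between n6,n4
  I1: injects 0.2 A into n3 (from n6)
  Y(C1) = 0.000+0.2436j S between n6,n0
  Y(R4) = 0.0004831+0.000j S between n6,n5
  Y(L1) = 0.000-0.1302j S between n1,n0
  Y(R5) = 0.0001104+0.000j S between n2,n4
  Y(R6) = 0.002577+0.000j S between n4,n2
  Y(R7) = 0.04878+0.000j S between n2,n4
  Y(C2) = 0.000+0.04482j S between n5,n4
  Y(C3) = 0.000+0.009240j S between n6,n0
  Y(R8) = 0.0009009+0.000j S between n0,n1
  Y(L2) = 0.000-0.3133j S between n5,n6
  Y(R9) = 0.01449+0.000j S between n6,n4
  I2: injects 0.00321 A into n0 (from n6)
  Y(L3) = 0.000-0.09747j S between n2,n6
  Y(R10) = 0.0006329+0.000j S between n4,n2
  Y(R11) = 0.06098+0.000j S between n3,n0
  I3: injects 0.429 A into n5 (from n0)
Assemble and solve the 6×6 MNA system:
  V(n1)=0.000+0.000j  V(n2)=-0.3055-1.152j  V(n3)=2.933-0.04877j  V(n4)=-0.6220-0.5483j  V(n5)=0.1270+0.5420j  V(n6)=0.01747-0.9832j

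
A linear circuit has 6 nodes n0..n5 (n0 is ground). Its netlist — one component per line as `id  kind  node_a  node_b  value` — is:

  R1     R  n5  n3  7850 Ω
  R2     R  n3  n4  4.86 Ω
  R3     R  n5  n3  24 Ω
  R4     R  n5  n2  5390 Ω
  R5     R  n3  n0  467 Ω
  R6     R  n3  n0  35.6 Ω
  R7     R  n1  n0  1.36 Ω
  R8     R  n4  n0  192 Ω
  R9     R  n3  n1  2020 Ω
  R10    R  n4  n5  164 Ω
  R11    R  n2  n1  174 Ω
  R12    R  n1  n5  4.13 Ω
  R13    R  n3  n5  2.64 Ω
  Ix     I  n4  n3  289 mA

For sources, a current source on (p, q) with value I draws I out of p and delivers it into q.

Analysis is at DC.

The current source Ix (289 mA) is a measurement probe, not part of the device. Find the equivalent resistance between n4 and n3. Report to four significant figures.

Apply KCL at each of the 5 non-ground nodes and solve the resulting linear system.
Node n1: branches {R7, R9, R11, R12} → V_1 = 0.006682
Node n2: branches {R4, R11} → V_2 = 0.007312
Node n3: branches {R1, R2, R3, R5, R6, R9, R13, Ix} → V_3 = 0.05737
Node n4: branches {R2, R8, R10, Ix} → V_4 = -1.276
Node n5: branches {R1, R3, R4, R10, R12, R13} → V_5 = 0.02685

R_eq = 4.615 Ω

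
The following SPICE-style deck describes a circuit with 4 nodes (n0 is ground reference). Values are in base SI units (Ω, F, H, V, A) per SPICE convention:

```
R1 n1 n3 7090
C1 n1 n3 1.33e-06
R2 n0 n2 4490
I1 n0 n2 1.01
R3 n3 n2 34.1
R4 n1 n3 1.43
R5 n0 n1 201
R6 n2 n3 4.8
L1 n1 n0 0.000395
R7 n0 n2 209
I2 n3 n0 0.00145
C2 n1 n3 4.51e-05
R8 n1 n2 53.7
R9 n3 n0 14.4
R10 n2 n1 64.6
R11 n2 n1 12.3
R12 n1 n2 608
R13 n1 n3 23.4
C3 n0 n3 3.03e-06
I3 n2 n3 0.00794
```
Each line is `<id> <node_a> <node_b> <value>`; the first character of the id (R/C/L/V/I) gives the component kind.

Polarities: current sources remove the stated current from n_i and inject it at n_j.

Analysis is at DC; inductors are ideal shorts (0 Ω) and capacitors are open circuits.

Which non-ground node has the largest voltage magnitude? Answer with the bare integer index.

Apply KCL at each of the 3 non-ground nodes and solve the resulting linear system.
Node n1: branches {R1, C1, R4, R5, L1, C2, R8, R10, R11, R12, R13} → V_1 = 0.000
Node n2: branches {R2, I1, R3, R6, R7, R8, R10, R11, R12, I3} → V_2 = 3.281
Node n3: branches {R1, C1, R3, R4, R6, I2, C2, R9, R13, C3, I3} → V_3 = 0.7493
Source currents: i(L1)=0.9401

2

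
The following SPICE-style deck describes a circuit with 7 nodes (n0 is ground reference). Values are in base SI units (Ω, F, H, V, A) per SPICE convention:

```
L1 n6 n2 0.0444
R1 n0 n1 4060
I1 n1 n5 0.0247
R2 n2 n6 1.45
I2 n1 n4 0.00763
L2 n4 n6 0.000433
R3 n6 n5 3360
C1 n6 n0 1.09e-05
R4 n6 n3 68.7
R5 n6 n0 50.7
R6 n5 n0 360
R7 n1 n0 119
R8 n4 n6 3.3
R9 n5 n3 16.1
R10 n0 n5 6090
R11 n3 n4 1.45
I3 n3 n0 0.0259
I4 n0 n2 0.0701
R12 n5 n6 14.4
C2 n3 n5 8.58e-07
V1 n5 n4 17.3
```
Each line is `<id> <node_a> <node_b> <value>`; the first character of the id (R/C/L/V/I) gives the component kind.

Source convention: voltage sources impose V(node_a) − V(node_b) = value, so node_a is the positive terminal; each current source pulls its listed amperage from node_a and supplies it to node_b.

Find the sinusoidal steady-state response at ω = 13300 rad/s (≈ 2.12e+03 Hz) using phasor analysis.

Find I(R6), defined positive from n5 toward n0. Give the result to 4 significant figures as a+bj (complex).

0.04067-0.003999j A

MNA unknowns: 6 node voltages V₁..V_6 plus 1 source current (V1)
L1: Y=0.000-0.001693j on G[6,2]
R1: Y=0.0002463+0.000j on G[0,1]
I1: z[1]−=0.0247, z[5]+=0.0247
R2: Y=0.6897+0.000j on G[2,6]
I2: z[1]−=0.00763, z[4]+=0.00763
L2: Y=0.000-0.1736j on G[4,6]
R3: Y=0.0002976+0.000j on G[6,5]
C1: Y=0.000+0.1450j on G[6,0]
R4: Y=0.01456+0.000j on G[6,3]
R5: Y=0.01972+0.000j on G[6,0]
R6: Y=0.002778+0.000j on G[5,0]
R7: Y=0.008403+0.000j on G[1,0]
R8: Y=0.3030+0.000j on G[4,6]
R9: Y=0.06211+0.000j on G[5,3]
R10: Y=0.0001642+0.000j on G[0,5]
R11: Y=0.6897+0.000j on G[3,4]
I3: z[3]−=0.0259, z[0]+=0.0259
I4: z[0]−=0.0701, z[2]+=0.0701
R12: Y=0.06944+0.000j on G[5,6]
C2: Y=0.000+0.01141j on G[3,5]
V1: row V5−V4=17.3, i_V1 at 5,4
solve → V1=-3.738+0.000j, V2=0.1612-0.2224j, V3=-1.234-1.180j, V4=-2.658-1.440j, V5=14.64-1.440j, V6=0.05951-0.2227j
aux → i_V1=-2.024-0.07593j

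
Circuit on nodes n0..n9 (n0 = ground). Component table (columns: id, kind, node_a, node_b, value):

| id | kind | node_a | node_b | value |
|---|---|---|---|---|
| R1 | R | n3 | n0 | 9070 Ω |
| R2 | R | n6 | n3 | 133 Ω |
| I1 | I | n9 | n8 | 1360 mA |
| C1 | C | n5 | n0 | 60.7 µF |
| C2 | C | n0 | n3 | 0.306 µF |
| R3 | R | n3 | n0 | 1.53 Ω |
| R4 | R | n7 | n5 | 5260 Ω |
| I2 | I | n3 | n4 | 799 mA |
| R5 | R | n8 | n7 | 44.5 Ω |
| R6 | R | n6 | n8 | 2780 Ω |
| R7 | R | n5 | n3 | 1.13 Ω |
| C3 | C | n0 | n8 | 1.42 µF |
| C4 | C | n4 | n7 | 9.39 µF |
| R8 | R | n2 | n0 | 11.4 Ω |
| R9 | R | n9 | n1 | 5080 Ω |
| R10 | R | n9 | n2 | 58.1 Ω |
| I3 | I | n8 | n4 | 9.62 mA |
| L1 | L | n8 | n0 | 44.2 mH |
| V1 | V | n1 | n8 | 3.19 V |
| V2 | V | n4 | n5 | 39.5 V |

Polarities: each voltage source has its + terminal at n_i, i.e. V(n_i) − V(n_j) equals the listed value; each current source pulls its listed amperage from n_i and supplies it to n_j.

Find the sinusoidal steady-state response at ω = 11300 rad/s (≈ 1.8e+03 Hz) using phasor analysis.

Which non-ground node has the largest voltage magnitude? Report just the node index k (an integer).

MNA unknowns: 9 node voltages V₁..V_9 plus 2 source currents (V1, V2)
R1: Y=0.0001103+0.000j on G[3,0]
R2: Y=0.007519+0.000j on G[6,3]
I1: z[9]−=1.36, z[8]+=1.36
C1: Y=0.000+0.6859j on G[5,0]
C2: Y=0.000+0.003458j on G[0,3]
R3: Y=0.6536+0.000j on G[3,0]
R4: Y=0.0001901+0.000j on G[7,5]
I2: z[3]−=0.799, z[4]+=0.799
R5: Y=0.02247+0.000j on G[8,7]
R6: Y=0.0003597+0.000j on G[6,8]
R7: Y=0.8850+0.000j on G[5,3]
C3: Y=0.000+0.01605j on G[0,8]
C4: Y=0.000+0.1061j on G[4,7]
R8: Y=0.08772+0.000j on G[2,0]
R9: Y=0.0001969+0.000j on G[9,1]
R10: Y=0.01721+0.000j on G[9,2]
I3: z[8]−=0.00962, z[4]+=0.00962
L1: Y=0.000-0.002002j on G[8,0]
V1: row V1−V8=3.19, i_V1 at 1,8
V2: row V4−V5=39.5, i_V2 at 4,5
solve → V1=64.21-44.97j, V2=-15.15-0.09955j, V3=-0.6869-0.9670j, V4=39.19-1.667j, V5=-0.3116-1.667j, V6=2.131-2.976j, V7=31.35-7.895j, V8=61.02-44.97j, V9=-92.38-0.6069j
aux → i_V1=-0.03082+0.008733j, i_V2=1.469-0.8320j

9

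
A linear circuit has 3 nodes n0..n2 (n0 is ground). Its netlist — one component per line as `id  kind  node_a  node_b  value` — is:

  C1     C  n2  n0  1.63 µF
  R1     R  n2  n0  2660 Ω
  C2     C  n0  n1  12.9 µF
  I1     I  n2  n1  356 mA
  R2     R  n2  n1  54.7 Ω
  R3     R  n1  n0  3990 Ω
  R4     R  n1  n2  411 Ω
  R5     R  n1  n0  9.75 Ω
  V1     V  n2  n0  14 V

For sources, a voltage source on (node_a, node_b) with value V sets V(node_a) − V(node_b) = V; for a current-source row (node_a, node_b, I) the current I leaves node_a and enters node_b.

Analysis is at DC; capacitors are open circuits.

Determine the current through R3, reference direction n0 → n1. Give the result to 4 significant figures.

Element admittances at DC:
  Y(C1) = 0.000 S between n2,n0
  Y(R1) = 0.0003759 S between n2,n0
  Y(C2) = 0.000 S between n0,n1
  I1: injects 0.356 A into n1 (from n2)
  Y(R2) = 0.01828 S between n2,n1
  Y(R3) = 0.0002506 S between n1,n0
  Y(R4) = 0.002433 S between n1,n2
  Y(R5) = 0.1026 S between n1,n0
  V1: constraint V(n2)−V(n0) = 14
Assemble and solve the 3×3 MNA system:
  V(n1)=5.230  V(n2)=14.00
  i(V1)=-0.5429

-0.001311 A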